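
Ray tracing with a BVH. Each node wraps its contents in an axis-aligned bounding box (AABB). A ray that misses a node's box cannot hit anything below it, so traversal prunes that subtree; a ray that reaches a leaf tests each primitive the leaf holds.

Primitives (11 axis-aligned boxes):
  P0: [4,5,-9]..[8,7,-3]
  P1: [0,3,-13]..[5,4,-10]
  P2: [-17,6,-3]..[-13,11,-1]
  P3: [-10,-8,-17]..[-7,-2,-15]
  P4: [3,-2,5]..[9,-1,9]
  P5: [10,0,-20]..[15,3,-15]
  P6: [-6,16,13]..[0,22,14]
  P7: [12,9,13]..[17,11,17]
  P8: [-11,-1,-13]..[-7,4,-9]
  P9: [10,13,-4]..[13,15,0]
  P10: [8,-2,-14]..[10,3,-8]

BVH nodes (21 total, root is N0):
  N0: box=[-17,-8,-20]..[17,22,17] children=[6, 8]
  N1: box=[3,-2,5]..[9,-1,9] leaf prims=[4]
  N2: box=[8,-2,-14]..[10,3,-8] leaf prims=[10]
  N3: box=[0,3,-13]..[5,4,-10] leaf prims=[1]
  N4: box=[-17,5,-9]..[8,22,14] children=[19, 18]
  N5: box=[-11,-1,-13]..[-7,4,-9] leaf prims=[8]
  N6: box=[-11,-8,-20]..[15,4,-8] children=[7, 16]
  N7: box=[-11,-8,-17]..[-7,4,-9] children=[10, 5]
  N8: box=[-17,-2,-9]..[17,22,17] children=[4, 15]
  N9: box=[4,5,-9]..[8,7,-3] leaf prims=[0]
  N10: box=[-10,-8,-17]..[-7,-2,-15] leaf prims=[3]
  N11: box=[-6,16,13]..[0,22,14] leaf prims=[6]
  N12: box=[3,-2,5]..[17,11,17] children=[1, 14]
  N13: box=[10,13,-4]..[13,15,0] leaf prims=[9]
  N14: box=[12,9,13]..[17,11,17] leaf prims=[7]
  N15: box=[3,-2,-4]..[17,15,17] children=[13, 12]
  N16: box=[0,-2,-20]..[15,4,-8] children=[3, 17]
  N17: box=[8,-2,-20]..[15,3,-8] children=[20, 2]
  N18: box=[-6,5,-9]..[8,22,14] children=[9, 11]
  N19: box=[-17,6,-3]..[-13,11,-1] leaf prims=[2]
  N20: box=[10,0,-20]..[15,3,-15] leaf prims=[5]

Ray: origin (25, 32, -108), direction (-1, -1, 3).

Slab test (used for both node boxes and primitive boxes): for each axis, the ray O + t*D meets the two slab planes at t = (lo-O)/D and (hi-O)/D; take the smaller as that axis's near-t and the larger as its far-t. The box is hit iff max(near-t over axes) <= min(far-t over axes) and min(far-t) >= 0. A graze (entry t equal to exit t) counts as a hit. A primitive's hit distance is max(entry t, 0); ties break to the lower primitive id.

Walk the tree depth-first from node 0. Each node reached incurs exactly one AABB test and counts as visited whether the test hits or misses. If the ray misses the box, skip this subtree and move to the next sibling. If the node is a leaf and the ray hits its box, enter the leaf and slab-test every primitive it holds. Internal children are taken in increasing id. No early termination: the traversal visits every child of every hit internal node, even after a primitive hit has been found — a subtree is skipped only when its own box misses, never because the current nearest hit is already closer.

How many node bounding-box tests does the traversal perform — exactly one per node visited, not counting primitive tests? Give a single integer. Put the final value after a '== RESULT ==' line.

Traverse from the root:
N0 x:[8,42] y:[10,40] z:[88/3,125/3] -> hit [88/3,40], descend [6, 8]
  N6 x:[10,36] y:[28,40] z:[88/3,100/3] -> hit [88/3,100/3], descend [7, 16]
    N7 x:[32,36] y:[28,40] z:[91/3,33] -> hit [32,33], descend [5, 10]
      N5 x:[32,36] y:[28,33] z:[95/3,33] -> hit [32,33] leaf, test {P8@t=32}
      N10 x:[32,35] y:[34,40] z:[91/3,31] -> miss, prune
    N16 x:[10,25] y:[28,34] z:[88/3,100/3] -> miss, prune
  N8 x:[8,42] y:[10,34] z:[33,125/3] -> hit [33,34], descend [4, 15]
    N4 x:[17,42] y:[10,27] z:[33,122/3] -> miss, prune
    N15 x:[8,22] y:[17,34] z:[104/3,125/3] -> miss, prune

Summary -> nodes [0, 6, 7, 5, 10, 16, 8, 4, 15]; box-tests=9; leaf-entries=1; first=P8

== RESULT ==
9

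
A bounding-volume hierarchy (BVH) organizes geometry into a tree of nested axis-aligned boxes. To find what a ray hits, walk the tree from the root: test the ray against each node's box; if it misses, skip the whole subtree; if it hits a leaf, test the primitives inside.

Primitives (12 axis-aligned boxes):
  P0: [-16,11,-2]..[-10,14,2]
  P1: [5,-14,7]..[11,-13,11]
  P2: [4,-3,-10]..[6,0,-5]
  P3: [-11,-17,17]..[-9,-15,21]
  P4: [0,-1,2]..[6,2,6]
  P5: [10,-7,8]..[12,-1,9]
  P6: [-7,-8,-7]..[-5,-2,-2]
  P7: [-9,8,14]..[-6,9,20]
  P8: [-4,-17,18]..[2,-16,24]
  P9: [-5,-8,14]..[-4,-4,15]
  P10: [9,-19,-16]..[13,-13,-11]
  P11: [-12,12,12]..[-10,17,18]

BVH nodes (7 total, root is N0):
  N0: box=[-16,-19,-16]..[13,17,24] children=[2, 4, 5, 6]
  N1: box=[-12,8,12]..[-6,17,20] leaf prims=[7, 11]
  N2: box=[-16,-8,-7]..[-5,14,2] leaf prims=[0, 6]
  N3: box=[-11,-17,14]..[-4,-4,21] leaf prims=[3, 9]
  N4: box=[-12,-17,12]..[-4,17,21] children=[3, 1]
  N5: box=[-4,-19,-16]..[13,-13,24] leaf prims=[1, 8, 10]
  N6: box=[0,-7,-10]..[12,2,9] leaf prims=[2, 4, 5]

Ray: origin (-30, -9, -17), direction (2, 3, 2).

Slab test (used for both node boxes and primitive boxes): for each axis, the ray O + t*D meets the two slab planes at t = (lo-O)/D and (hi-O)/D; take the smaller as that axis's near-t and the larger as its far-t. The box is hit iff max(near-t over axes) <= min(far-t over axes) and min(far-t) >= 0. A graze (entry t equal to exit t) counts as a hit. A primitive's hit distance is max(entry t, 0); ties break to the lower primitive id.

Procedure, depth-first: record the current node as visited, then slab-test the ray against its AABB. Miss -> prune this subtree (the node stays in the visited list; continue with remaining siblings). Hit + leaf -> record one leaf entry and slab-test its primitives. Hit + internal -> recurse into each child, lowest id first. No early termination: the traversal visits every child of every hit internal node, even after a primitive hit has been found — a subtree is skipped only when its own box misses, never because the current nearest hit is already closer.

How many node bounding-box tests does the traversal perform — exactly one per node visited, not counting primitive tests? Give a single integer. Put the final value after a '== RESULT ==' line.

Trace the traversal:
N0 x:[7,43/2] y:[-10/3,26/3] z:[1/2,41/2] -> hit [7,26/3], descend [2, 4, 5, 6]
  N2 x:[7,25/2] y:[1/3,23/3] z:[5,19/2] -> hit [7,23/3] leaf, test {P0@t=15/2, P6(miss)}
  N4 x:[9,13] y:[-8/3,26/3] z:[29/2,19] -> miss, prune
  N5 x:[13,43/2] y:[-10/3,-4/3] z:[1/2,41/2] -> miss, prune
  N6 x:[15,21] y:[2/3,11/3] z:[7/2,13] -> miss, prune

order=[0, 2, 4, 5, 6]  |boxes|=5  |leaves|=1  hit=P0

== RESULT ==
5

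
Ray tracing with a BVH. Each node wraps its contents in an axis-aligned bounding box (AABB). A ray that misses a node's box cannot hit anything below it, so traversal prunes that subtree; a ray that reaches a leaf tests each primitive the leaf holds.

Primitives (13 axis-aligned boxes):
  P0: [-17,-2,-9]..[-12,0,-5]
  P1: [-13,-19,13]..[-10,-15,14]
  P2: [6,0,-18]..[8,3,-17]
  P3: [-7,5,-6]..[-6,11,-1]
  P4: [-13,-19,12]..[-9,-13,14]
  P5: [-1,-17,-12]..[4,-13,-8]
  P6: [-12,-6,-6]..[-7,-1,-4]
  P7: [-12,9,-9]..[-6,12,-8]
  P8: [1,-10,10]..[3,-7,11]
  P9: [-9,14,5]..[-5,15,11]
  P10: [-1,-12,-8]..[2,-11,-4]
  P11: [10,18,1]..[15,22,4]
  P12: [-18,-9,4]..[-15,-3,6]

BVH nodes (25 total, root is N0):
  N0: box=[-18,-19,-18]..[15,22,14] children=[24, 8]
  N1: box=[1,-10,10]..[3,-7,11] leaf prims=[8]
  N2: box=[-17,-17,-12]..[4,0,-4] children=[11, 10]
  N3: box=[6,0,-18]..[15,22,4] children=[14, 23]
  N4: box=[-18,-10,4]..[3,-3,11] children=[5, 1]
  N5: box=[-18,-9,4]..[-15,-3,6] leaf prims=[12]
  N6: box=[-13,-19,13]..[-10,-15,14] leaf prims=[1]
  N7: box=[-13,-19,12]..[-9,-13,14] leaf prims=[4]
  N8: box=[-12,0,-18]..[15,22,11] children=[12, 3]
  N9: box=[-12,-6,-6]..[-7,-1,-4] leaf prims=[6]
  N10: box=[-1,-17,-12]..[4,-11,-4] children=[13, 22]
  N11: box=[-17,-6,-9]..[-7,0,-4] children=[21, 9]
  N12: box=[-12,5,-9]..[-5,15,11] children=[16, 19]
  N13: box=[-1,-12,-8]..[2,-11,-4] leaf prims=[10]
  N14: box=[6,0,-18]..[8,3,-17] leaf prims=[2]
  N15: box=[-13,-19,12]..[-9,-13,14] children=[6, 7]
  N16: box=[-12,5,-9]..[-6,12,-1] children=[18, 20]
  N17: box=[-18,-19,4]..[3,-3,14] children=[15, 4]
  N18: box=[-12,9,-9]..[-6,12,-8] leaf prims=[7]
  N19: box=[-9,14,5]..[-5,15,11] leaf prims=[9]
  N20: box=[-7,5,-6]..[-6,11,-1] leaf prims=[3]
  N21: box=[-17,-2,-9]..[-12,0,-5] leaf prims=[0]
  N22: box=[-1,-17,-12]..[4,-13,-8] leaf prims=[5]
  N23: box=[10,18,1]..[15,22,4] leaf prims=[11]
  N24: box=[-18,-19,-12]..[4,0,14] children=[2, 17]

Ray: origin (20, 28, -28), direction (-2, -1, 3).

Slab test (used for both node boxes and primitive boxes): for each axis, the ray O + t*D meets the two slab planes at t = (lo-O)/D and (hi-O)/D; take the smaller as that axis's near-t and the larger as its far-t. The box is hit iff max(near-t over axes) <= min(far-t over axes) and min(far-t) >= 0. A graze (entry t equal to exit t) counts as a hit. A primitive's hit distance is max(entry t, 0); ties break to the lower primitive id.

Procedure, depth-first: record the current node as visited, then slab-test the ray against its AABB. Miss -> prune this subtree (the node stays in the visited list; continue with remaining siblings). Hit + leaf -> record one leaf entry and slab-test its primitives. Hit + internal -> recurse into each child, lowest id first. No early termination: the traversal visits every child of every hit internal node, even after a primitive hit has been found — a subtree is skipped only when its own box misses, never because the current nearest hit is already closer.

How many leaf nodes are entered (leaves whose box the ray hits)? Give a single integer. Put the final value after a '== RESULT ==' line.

Walk:
N0 x:[5/2,19] y:[6,47] z:[10/3,14] -> hit [6,14], descend [8, 24]
  N8 x:[5/2,16] y:[6,28] z:[10/3,13] -> hit [6,13], descend [3, 12]
    N3 x:[5/2,7] y:[6,28] z:[10/3,32/3] -> hit [6,7], descend [14, 23]
      N14 x:[6,7] y:[25,28] z:[10/3,11/3] -> miss, prune
      N23 x:[5/2,5] y:[6,10] z:[29/3,32/3] -> miss, prune
    N12 x:[25/2,16] y:[13,23] z:[19/3,13] -> hit [13,13], descend [16, 19]
      N16 x:[13,16] y:[16,23] z:[19/3,9] -> miss, prune
      N19 x:[25/2,29/2] y:[13,14] z:[11,13] -> hit [13,13] leaf, test {P9@t=13}
  N24 x:[8,19] y:[28,47] z:[16/3,14] -> miss, prune

Summary -> nodes [0, 8, 3, 14, 23, 12, 16, 19, 24]; box-tests=9; leaf-entries=1; first=P9

== RESULT ==
1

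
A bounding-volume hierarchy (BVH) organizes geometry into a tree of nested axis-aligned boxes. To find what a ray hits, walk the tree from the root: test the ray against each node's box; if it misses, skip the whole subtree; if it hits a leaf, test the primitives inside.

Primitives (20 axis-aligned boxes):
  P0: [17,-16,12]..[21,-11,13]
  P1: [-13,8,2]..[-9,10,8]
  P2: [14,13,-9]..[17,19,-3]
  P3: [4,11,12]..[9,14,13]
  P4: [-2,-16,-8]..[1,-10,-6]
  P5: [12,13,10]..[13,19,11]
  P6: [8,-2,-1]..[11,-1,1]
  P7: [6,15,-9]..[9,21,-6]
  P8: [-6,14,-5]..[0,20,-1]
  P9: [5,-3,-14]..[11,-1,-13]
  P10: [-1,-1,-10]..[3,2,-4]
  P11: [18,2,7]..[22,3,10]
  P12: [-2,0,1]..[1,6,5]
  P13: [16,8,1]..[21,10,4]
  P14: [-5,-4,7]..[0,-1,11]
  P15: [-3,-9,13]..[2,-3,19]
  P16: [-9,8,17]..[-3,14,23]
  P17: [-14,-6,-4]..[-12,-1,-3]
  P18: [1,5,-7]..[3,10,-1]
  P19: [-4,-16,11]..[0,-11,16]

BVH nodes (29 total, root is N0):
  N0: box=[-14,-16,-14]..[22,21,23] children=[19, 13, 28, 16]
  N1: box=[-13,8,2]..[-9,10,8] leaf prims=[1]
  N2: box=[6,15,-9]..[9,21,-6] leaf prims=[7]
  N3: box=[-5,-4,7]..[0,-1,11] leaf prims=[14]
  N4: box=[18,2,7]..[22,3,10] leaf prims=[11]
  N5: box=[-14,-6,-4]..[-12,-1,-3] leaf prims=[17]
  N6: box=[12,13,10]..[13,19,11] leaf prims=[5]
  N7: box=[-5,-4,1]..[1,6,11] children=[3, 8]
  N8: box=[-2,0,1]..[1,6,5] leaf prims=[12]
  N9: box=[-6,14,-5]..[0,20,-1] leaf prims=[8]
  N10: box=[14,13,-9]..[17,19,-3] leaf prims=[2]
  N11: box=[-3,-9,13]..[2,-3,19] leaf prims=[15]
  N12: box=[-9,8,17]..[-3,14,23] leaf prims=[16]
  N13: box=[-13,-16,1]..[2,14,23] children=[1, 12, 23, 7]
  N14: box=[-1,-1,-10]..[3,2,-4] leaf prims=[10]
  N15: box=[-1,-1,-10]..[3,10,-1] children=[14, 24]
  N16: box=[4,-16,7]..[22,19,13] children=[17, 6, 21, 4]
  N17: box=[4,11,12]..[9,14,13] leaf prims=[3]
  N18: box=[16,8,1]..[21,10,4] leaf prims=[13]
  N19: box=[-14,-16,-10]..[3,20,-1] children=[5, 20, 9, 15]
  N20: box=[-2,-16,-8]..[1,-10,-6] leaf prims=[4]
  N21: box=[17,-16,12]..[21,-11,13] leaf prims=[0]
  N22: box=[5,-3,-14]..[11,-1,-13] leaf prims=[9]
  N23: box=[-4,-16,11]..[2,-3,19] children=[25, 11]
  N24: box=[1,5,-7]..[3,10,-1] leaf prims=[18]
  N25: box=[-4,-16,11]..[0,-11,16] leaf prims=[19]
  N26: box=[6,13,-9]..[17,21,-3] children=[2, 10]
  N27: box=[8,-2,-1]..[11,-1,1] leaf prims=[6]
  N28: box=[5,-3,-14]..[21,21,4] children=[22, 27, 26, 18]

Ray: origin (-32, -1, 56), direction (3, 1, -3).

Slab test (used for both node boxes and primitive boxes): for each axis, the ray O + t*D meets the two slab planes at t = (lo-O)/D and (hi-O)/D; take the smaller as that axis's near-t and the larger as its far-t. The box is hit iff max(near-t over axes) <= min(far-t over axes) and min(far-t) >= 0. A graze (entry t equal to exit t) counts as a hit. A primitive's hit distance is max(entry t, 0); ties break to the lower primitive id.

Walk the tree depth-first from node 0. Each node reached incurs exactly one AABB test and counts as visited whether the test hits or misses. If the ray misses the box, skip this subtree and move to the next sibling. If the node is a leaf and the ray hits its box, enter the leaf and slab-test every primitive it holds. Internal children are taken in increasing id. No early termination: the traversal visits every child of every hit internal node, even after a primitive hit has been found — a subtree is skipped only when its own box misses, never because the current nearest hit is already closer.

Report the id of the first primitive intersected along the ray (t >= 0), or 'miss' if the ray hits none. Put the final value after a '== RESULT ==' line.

Walk:
N0 x:[6,18] y:[-15,22] z:[11,70/3] -> hit [11,18], descend [13, 16, 19, 28]
  N13 x:[19/3,34/3] y:[-15,15] z:[11,55/3] -> hit [11,34/3], descend [1, 7, 12, 23]
    N1 x:[19/3,23/3] y:[9,11] z:[16,18] -> miss, prune
    N7 x:[9,11] y:[-3,7] z:[15,55/3] -> miss, prune
    N12 x:[23/3,29/3] y:[9,15] z:[11,13] -> miss, prune
    N23 x:[28/3,34/3] y:[-15,-2] z:[37/3,15] -> miss, prune
  N16 x:[12,18] y:[-15,20] z:[43/3,49/3] -> hit [43/3,49/3], descend [4, 6, 17, 21]
    N4 x:[50/3,18] y:[3,4] z:[46/3,49/3] -> miss, prune
    N6 x:[44/3,15] y:[14,20] z:[15,46/3] -> hit [15,15] leaf, test {P5@t=15}
    N17 x:[12,41/3] y:[12,15] z:[43/3,44/3] -> miss, prune
    N21 x:[49/3,53/3] y:[-15,-10] z:[43/3,44/3] -> miss, prune
  N19 x:[6,35/3] y:[-15,21] z:[19,22] -> miss, prune
  N28 x:[37/3,53/3] y:[-2,22] z:[52/3,70/3] -> hit [52/3,53/3], descend [18, 22, 26, 27]
    N18 x:[16,53/3] y:[9,11] z:[52/3,55/3] -> miss, prune
    N22 x:[37/3,43/3] y:[-2,0] z:[23,70/3] -> miss, prune
    N26 x:[38/3,49/3] y:[14,22] z:[59/3,65/3] -> miss, prune
    N27 x:[40/3,43/3] y:[-1,0] z:[55/3,19] -> miss, prune

17 AABB tests over nodes [0, 13, 1, 7, 12, 23, 16, 4, 6, 17, 21, 19, 28, 18, 22, 26, 27]; 1 leaf entered; closest P5.

== RESULT ==
5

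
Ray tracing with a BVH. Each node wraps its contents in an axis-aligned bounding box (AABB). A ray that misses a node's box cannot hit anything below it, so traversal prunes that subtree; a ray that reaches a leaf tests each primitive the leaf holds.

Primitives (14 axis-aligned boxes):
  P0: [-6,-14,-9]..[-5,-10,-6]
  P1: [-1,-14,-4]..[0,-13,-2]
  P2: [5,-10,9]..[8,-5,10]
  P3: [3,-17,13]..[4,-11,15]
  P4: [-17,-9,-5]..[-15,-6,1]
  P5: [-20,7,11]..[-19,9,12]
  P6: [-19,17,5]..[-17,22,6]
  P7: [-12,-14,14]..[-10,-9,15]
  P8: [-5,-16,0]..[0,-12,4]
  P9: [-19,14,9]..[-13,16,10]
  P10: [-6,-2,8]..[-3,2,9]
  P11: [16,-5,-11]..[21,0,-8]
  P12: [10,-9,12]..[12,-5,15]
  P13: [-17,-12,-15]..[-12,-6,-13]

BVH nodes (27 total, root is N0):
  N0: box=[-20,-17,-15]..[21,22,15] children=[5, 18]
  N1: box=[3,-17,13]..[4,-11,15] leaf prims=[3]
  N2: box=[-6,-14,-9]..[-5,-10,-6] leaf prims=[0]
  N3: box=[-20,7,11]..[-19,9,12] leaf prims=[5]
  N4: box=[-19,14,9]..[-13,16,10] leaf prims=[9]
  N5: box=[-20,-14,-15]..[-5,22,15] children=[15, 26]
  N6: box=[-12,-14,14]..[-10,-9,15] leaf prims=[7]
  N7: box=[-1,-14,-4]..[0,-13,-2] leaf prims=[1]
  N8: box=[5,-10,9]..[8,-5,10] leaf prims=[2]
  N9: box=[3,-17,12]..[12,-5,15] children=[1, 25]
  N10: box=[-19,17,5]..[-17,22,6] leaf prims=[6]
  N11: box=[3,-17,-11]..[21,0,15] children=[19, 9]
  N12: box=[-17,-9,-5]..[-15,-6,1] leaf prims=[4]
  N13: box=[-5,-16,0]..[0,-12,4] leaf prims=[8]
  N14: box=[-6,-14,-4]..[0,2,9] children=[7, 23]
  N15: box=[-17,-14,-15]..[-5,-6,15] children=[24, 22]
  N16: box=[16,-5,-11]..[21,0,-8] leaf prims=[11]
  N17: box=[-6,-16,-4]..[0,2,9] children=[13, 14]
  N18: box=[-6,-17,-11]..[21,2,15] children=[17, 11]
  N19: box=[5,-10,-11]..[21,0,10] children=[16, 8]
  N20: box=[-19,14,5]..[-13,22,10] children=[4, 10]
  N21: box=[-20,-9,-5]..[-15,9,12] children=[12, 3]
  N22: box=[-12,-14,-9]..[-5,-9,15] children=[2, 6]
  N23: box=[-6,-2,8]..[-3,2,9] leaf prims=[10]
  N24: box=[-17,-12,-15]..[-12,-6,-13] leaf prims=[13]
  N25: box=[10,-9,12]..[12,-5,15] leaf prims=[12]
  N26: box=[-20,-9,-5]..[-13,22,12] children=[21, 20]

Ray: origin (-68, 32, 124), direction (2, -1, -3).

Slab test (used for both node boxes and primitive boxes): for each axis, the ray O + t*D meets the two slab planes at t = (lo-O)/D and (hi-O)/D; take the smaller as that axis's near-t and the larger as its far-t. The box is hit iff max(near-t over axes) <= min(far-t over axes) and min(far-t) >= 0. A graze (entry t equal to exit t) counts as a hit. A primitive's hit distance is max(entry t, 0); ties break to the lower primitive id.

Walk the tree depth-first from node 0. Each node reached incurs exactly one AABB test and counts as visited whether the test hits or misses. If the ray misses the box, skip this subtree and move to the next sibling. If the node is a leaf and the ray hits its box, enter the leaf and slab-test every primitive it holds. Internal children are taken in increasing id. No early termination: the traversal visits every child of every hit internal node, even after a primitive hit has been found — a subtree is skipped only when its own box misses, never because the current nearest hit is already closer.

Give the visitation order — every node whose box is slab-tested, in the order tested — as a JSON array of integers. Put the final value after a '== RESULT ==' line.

Trace the traversal:
N0 x:[24,89/2] y:[10,49] z:[109/3,139/3] -> hit [109/3,89/2], descend [5, 18]
  N5 x:[24,63/2] y:[10,46] z:[109/3,139/3] -> miss, prune
  N18 x:[31,89/2] y:[30,49] z:[109/3,45] -> hit [109/3,89/2], descend [11, 17]
    N11 x:[71/2,89/2] y:[32,49] z:[109/3,45] -> hit [109/3,89/2], descend [9, 19]
      N9 x:[71/2,40] y:[37,49] z:[109/3,112/3] -> hit [37,112/3], descend [1, 25]
        N1 x:[71/2,36] y:[43,49] z:[109/3,37] -> miss, prune
        N25 x:[39,40] y:[37,41] z:[109/3,112/3] -> miss, prune
      N19 x:[73/2,89/2] y:[32,42] z:[38,45] -> hit [38,42], descend [8, 16]
        N8 x:[73/2,38] y:[37,42] z:[38,115/3] -> hit [38,38] leaf, test {P2@t=38}
        N16 x:[42,89/2] y:[32,37] z:[44,45] -> miss, prune
    N17 x:[31,34] y:[30,48] z:[115/3,128/3] -> miss, prune

Visited [0, 5, 18, 11, 9, 1, 25, 19, 8, 16, 17]. Tests: 11 box, 1 leaf. Nearest: P2.

== RESULT ==
[0, 5, 18, 11, 9, 1, 25, 19, 8, 16, 17]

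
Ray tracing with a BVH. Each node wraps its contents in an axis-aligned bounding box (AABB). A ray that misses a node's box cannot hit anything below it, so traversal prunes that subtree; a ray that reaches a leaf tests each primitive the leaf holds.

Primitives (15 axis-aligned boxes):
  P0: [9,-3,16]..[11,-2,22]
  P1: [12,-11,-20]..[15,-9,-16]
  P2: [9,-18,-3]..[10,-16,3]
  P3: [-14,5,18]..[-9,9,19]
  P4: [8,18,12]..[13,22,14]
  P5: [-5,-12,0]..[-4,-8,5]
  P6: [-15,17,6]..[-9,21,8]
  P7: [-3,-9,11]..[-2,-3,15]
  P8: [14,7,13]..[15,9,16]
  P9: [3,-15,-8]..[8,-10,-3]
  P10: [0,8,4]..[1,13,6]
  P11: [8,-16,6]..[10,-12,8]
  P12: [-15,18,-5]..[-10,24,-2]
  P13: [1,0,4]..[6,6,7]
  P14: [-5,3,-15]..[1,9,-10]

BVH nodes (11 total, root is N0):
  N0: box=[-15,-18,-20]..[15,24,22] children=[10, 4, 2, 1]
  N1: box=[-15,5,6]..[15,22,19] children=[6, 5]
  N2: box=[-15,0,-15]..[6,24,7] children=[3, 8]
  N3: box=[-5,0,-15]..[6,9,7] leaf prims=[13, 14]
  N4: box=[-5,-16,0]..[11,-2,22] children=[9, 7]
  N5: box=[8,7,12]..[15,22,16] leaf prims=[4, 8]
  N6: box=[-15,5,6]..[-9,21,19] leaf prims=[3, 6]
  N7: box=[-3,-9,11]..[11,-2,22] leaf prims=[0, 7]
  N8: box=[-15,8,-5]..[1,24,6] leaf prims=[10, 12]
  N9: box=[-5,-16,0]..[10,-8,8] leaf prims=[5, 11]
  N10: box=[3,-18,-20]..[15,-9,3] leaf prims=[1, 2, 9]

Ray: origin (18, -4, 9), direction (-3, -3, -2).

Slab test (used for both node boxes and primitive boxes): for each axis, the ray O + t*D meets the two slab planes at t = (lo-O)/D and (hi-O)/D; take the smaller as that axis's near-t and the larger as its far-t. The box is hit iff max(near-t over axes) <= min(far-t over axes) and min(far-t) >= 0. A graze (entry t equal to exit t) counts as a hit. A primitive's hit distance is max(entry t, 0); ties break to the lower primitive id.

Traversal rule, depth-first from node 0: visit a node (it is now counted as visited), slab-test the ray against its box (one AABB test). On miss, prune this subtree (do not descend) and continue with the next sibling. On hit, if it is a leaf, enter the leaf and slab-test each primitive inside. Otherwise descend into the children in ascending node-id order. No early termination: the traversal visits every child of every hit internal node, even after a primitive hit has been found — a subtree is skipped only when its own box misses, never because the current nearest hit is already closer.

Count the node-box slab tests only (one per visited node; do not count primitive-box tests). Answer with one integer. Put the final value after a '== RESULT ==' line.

Trace the traversal:
N0 x:[1,11] y:[-28/3,14/3] z:[-13/2,29/2] -> hit [1,14/3], descend [1, 2, 4, 10]
  N1 x:[1,11] y:[-26/3,-3] z:[-5,3/2] -> miss, prune
  N2 x:[4,11] y:[-28/3,-4/3] z:[1,12] -> miss, prune
  N4 x:[7/3,23/3] y:[-2/3,4] z:[-13/2,9/2] -> hit [7/3,4], descend [7, 9]
    N7 x:[7/3,7] y:[-2/3,5/3] z:[-13/2,-1] -> miss, prune
    N9 x:[8/3,23/3] y:[4/3,4] z:[1/2,9/2] -> hit [8/3,4] leaf, test {P5(miss), P11(miss)}
  N10 x:[1,5] y:[5/3,14/3] z:[3,29/2] -> hit [3,14/3] leaf, test {P1(miss), P2(miss), P9(miss)}

7 AABB tests over nodes [0, 1, 2, 4, 7, 9, 10]; 2 leaves entered; closest miss.

== RESULT ==
7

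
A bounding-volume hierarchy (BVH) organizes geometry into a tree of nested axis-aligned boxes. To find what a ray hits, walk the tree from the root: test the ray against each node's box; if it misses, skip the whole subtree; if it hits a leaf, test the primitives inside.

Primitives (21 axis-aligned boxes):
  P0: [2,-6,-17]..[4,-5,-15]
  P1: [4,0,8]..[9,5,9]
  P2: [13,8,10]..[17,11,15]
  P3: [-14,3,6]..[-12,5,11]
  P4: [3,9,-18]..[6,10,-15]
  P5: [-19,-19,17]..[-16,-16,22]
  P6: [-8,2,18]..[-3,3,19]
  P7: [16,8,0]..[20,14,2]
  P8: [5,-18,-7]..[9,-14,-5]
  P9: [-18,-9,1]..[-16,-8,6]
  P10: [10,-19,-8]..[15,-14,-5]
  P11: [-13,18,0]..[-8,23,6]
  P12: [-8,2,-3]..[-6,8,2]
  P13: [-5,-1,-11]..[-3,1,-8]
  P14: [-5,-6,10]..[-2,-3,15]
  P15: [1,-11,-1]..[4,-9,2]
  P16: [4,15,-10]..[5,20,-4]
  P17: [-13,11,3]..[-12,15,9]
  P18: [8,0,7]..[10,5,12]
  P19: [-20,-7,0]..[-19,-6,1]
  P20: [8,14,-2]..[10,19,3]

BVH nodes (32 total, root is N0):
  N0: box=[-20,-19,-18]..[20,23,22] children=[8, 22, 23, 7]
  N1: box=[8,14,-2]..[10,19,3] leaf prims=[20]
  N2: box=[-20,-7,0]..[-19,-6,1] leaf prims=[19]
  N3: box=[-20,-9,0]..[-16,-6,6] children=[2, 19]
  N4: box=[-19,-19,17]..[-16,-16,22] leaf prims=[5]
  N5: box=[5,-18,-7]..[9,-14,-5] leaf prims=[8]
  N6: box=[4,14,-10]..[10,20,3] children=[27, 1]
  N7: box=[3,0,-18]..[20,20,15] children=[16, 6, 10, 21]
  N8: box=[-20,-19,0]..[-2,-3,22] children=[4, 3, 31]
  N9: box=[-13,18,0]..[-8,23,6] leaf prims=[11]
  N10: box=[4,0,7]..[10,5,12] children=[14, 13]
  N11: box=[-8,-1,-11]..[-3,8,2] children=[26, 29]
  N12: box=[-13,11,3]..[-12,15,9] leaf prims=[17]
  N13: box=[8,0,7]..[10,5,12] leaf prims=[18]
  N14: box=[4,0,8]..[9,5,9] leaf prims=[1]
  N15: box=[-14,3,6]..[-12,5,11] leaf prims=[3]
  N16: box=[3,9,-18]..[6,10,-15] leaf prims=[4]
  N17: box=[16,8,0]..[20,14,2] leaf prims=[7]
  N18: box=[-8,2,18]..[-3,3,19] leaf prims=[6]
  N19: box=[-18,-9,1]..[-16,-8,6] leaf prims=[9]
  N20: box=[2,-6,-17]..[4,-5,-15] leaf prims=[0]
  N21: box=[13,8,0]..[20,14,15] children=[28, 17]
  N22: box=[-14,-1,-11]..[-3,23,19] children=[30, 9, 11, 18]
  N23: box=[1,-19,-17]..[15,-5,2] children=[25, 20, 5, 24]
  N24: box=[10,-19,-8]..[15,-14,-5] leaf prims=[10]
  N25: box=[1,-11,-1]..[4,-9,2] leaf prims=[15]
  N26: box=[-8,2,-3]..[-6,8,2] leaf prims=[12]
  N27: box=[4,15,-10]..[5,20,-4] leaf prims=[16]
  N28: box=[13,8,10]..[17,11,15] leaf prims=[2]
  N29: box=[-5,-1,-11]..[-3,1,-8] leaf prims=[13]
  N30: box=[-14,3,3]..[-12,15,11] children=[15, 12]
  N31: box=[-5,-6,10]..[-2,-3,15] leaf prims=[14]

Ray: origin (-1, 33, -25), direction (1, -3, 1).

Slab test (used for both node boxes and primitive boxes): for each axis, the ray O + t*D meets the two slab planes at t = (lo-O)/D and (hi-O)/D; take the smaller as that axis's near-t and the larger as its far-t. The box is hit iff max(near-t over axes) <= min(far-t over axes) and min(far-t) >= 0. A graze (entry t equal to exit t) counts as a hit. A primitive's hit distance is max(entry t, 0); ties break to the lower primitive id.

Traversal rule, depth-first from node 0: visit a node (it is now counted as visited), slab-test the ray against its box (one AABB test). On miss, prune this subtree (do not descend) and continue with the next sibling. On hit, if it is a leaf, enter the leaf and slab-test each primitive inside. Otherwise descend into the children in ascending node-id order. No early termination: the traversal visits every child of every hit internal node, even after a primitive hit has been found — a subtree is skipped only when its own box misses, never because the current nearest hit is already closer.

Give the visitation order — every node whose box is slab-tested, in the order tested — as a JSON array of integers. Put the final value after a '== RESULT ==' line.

Traverse from the root:
N0 x:[-19,21] y:[10/3,52/3] z:[7,47] -> hit [7,52/3], descend [7, 8, 22, 23]
  N7 x:[4,21] y:[13/3,11] z:[7,40] -> hit [7,11], descend [6, 10, 16, 21]
    N6 x:[5,11] y:[13/3,19/3] z:[15,28] -> miss, prune
    N10 x:[5,11] y:[28/3,11] z:[32,37] -> miss, prune
    N16 x:[4,7] y:[23/3,8] z:[7,10] -> miss, prune
    N21 x:[14,21] y:[19/3,25/3] z:[25,40] -> miss, prune
  N8 x:[-19,-1] y:[12,52/3] z:[25,47] -> miss, prune
  N22 x:[-13,-2] y:[10/3,34/3] z:[14,44] -> miss, prune
  N23 x:[2,16] y:[38/3,52/3] z:[8,27] -> hit [38/3,16], descend [5, 20, 24, 25]
    N5 x:[6,10] y:[47/3,17] z:[18,20] -> miss, prune
    N20 x:[3,5] y:[38/3,13] z:[8,10] -> miss, prune
    N24 x:[11,16] y:[47/3,52/3] z:[17,20] -> miss, prune
    N25 x:[2,5] y:[14,44/3] z:[24,27] -> miss, prune

Summary -> nodes [0, 7, 6, 10, 16, 21, 8, 22, 23, 5, 20, 24, 25]; box-tests=13; leaf-entries=0; first=miss

== RESULT ==
[0, 7, 6, 10, 16, 21, 8, 22, 23, 5, 20, 24, 25]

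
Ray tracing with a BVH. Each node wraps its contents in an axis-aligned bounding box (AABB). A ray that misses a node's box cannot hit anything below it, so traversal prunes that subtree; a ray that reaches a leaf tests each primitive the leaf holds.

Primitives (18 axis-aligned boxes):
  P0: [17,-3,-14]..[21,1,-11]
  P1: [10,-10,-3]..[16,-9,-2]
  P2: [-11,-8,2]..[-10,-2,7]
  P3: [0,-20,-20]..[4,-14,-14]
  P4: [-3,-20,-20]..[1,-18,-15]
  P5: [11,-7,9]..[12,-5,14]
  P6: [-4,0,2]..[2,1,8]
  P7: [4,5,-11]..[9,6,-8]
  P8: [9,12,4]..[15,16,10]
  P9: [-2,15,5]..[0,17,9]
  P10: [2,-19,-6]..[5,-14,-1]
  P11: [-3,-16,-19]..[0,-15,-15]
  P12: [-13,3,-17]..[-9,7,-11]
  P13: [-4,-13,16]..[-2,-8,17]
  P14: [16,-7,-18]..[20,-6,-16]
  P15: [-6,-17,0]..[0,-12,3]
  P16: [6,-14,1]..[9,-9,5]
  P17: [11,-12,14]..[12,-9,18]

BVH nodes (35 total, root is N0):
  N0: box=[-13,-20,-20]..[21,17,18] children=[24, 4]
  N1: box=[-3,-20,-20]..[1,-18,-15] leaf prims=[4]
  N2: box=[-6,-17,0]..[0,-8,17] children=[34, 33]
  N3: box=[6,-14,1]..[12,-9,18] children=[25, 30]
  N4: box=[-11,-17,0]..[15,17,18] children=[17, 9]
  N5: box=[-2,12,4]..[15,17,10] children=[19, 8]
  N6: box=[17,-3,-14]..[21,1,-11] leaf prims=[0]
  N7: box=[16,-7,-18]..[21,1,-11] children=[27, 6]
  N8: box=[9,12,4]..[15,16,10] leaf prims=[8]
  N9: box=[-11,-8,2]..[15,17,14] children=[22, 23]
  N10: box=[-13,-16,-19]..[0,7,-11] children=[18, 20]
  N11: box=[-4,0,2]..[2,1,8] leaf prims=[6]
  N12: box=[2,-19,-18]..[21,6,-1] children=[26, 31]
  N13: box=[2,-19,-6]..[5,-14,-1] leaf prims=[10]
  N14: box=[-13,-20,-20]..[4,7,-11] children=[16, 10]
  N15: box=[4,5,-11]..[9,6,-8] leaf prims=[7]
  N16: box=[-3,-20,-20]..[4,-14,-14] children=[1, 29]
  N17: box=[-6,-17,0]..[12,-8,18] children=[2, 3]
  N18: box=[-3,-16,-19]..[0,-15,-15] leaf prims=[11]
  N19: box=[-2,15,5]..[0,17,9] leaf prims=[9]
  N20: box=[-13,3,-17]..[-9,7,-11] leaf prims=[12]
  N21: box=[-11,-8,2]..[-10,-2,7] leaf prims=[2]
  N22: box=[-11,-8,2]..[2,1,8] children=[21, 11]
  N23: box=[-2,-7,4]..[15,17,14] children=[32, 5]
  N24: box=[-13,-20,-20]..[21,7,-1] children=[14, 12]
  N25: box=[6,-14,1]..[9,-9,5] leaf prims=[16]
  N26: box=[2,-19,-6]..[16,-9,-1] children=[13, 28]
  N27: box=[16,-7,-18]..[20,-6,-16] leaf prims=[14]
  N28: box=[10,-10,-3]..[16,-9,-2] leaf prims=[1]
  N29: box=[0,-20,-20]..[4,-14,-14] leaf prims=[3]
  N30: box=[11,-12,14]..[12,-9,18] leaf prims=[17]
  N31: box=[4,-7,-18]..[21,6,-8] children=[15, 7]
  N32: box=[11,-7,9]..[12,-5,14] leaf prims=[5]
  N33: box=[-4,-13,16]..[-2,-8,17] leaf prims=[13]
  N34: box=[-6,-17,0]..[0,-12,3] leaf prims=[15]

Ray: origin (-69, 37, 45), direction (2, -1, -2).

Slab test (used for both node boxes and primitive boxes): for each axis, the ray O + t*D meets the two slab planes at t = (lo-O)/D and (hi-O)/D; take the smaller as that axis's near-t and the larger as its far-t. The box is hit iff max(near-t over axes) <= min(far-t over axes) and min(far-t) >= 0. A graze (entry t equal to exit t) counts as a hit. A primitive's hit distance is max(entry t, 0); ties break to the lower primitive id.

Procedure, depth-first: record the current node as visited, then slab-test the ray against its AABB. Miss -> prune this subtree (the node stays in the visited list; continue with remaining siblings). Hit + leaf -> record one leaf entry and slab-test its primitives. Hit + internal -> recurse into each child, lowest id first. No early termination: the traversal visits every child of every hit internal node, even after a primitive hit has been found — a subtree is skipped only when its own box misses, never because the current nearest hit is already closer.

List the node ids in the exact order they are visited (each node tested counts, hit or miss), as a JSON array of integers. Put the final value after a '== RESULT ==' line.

Walk:
N0 x:[28,45] y:[20,57] z:[27/2,65/2] -> hit [28,65/2], descend [4, 24]
  N4 x:[29,42] y:[20,54] z:[27/2,45/2] -> miss, prune
  N24 x:[28,45] y:[30,57] z:[23,65/2] -> hit [30,65/2], descend [12, 14]
    N12 x:[71/2,45] y:[31,56] z:[23,63/2] -> miss, prune
    N14 x:[28,73/2] y:[30,57] z:[28,65/2] -> hit [30,65/2], descend [10, 16]
      N10 x:[28,69/2] y:[30,53] z:[28,32] -> hit [30,32], descend [18, 20]
        N18 x:[33,69/2] y:[52,53] z:[30,32] -> miss, prune
        N20 x:[28,30] y:[30,34] z:[28,31] -> hit [30,30] leaf, test {P12@t=30}
      N16 x:[33,73/2] y:[51,57] z:[59/2,65/2] -> miss, prune

Summary -> nodes [0, 4, 24, 12, 14, 10, 18, 20, 16]; box-tests=9; leaf-entries=1; first=P12

== RESULT ==
[0, 4, 24, 12, 14, 10, 18, 20, 16]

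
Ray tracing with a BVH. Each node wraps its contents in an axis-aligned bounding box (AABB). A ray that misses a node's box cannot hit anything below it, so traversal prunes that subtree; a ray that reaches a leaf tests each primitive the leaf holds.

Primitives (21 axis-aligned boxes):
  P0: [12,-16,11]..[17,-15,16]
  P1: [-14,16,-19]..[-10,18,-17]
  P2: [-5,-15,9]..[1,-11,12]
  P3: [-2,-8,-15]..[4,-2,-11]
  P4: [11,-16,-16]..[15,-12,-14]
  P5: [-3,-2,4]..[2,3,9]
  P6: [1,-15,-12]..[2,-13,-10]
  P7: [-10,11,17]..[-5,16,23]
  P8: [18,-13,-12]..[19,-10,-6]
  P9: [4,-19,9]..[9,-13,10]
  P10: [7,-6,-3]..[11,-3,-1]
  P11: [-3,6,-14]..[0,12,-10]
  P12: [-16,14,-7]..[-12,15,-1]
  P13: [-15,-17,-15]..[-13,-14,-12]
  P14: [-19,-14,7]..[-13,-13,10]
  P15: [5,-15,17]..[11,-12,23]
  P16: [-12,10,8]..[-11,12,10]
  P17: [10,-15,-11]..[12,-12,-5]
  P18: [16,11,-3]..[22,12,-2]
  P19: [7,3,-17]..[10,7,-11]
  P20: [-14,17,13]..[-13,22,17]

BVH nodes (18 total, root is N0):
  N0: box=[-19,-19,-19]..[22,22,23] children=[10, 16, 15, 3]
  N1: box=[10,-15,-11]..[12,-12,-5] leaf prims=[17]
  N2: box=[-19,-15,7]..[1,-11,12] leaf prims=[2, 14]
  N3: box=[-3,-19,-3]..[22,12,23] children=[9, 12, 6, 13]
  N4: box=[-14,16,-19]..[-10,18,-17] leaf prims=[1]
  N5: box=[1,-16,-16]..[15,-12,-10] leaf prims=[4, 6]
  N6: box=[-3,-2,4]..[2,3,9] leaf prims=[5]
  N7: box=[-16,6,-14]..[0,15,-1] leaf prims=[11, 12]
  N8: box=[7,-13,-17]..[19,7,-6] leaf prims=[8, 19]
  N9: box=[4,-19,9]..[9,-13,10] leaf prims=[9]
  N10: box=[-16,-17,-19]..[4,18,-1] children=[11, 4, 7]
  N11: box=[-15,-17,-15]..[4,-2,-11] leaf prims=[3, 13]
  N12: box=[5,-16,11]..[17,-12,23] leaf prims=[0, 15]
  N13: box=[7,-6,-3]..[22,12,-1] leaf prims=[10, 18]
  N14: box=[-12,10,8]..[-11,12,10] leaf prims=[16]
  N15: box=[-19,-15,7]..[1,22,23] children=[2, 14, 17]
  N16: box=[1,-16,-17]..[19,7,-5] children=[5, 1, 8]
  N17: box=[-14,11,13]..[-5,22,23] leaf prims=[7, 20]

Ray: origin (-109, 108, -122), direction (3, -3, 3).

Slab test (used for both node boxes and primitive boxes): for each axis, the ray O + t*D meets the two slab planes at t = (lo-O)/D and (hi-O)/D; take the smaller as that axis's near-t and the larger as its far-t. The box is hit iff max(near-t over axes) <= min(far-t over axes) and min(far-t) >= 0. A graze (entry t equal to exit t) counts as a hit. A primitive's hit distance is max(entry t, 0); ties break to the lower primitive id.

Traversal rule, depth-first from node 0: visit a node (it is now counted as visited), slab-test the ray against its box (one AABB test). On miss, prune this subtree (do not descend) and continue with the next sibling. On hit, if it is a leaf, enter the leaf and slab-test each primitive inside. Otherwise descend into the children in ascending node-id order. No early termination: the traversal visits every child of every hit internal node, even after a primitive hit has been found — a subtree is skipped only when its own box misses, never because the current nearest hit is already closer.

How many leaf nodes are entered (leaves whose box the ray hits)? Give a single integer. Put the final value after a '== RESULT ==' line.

Walk:
N0 x:[30,131/3] y:[86/3,127/3] z:[103/3,145/3] -> hit [103/3,127/3], descend [3, 10, 15, 16]
  N3 x:[106/3,131/3] y:[32,127/3] z:[119/3,145/3] -> hit [119/3,127/3], descend [6, 9, 12, 13]
    N6 x:[106/3,37] y:[35,110/3] z:[42,131/3] -> miss, prune
    N9 x:[113/3,118/3] y:[121/3,127/3] z:[131/3,44] -> miss, prune
    N12 x:[38,42] y:[40,124/3] z:[133/3,145/3] -> miss, prune
    N13 x:[116/3,131/3] y:[32,38] z:[119/3,121/3] -> miss, prune
  N10 x:[31,113/3] y:[30,125/3] z:[103/3,121/3] -> hit [103/3,113/3], descend [4, 7, 11]
    N4 x:[95/3,33] y:[30,92/3] z:[103/3,35] -> miss, prune
    N7 x:[31,109/3] y:[31,34] z:[36,121/3] -> miss, prune
    N11 x:[94/3,113/3] y:[110/3,125/3] z:[107/3,37] -> hit [110/3,37] leaf, test {P3@t=110/3, P13(miss)}
  N15 x:[30,110/3] y:[86/3,41] z:[43,145/3] -> miss, prune
  N16 x:[110/3,128/3] y:[101/3,124/3] z:[35,39] -> hit [110/3,39], descend [1, 5, 8]
    N1 x:[119/3,121/3] y:[40,41] z:[37,39] -> miss, prune
    N5 x:[110/3,124/3] y:[40,124/3] z:[106/3,112/3] -> miss, prune
    N8 x:[116/3,128/3] y:[101/3,121/3] z:[35,116/3] -> hit [116/3,116/3] leaf, test {P8(miss), P19(miss)}

order=[0, 3, 6, 9, 12, 13, 10, 4, 7, 11, 15, 16, 1, 5, 8]  |boxes|=15  |leaves|=2  hit=P3

== RESULT ==
2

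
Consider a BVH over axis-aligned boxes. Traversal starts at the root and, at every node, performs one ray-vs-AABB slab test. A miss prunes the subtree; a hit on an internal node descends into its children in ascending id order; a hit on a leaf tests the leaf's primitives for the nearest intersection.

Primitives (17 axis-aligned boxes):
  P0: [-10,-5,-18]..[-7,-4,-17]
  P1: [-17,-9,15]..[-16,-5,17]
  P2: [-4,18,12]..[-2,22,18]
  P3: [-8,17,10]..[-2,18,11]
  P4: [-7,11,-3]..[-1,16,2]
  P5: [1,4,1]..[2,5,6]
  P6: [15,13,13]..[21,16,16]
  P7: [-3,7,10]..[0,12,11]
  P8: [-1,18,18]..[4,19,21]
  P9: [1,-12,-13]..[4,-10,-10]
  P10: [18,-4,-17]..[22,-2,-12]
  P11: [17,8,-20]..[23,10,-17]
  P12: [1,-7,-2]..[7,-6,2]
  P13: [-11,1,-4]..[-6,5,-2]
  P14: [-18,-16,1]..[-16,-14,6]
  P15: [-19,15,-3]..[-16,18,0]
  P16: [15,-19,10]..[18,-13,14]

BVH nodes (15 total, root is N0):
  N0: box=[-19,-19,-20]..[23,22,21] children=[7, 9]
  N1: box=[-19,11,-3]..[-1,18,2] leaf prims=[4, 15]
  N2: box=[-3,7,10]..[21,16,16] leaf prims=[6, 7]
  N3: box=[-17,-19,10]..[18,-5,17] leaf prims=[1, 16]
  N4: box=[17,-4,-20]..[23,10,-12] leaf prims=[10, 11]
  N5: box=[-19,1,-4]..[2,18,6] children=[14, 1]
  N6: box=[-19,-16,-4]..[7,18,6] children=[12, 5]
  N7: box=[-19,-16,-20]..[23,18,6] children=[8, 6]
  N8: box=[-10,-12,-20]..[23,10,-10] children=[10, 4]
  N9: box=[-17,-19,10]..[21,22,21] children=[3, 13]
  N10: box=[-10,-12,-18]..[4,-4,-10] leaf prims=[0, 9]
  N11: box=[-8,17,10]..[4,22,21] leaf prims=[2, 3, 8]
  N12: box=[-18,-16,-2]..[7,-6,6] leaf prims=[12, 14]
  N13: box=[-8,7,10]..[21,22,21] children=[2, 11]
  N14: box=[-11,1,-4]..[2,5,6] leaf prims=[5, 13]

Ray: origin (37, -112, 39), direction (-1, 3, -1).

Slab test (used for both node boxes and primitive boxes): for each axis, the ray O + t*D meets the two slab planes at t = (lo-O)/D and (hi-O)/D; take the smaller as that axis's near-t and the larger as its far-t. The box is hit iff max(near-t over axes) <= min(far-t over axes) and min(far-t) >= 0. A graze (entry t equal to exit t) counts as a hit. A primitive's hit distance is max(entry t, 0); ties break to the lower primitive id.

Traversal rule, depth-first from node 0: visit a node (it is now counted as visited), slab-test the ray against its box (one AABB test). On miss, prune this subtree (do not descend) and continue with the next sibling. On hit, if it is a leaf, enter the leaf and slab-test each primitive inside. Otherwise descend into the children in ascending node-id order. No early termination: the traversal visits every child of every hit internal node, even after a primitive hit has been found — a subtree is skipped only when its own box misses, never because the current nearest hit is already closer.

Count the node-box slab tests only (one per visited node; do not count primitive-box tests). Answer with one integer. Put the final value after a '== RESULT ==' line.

Trace the traversal:
N0 x:[14,56] y:[31,134/3] z:[18,59] -> hit [31,134/3], descend [7, 9]
  N7 x:[14,56] y:[32,130/3] z:[33,59] -> hit [33,130/3], descend [6, 8]
    N6 x:[30,56] y:[32,130/3] z:[33,43] -> hit [33,43], descend [5, 12]
      N5 x:[35,56] y:[113/3,130/3] z:[33,43] -> hit [113/3,43], descend [1, 14]
        N1 x:[38,56] y:[41,130/3] z:[37,42] -> hit [41,42] leaf, test {P4@t=41, P15(miss)}
        N14 x:[35,48] y:[113/3,39] z:[33,43] -> hit [113/3,39] leaf, test {P5(miss), P13(miss)}
      N12 x:[30,55] y:[32,106/3] z:[33,41] -> hit [33,106/3] leaf, test {P12(miss), P14(miss)}
    N8 x:[14,47] y:[100/3,122/3] z:[49,59] -> miss, prune
  N9 x:[16,54] y:[31,134/3] z:[18,29] -> miss, prune

9 AABB tests over nodes [0, 7, 6, 5, 1, 14, 12, 8, 9]; 3 leaves entered; closest P4.

== RESULT ==
9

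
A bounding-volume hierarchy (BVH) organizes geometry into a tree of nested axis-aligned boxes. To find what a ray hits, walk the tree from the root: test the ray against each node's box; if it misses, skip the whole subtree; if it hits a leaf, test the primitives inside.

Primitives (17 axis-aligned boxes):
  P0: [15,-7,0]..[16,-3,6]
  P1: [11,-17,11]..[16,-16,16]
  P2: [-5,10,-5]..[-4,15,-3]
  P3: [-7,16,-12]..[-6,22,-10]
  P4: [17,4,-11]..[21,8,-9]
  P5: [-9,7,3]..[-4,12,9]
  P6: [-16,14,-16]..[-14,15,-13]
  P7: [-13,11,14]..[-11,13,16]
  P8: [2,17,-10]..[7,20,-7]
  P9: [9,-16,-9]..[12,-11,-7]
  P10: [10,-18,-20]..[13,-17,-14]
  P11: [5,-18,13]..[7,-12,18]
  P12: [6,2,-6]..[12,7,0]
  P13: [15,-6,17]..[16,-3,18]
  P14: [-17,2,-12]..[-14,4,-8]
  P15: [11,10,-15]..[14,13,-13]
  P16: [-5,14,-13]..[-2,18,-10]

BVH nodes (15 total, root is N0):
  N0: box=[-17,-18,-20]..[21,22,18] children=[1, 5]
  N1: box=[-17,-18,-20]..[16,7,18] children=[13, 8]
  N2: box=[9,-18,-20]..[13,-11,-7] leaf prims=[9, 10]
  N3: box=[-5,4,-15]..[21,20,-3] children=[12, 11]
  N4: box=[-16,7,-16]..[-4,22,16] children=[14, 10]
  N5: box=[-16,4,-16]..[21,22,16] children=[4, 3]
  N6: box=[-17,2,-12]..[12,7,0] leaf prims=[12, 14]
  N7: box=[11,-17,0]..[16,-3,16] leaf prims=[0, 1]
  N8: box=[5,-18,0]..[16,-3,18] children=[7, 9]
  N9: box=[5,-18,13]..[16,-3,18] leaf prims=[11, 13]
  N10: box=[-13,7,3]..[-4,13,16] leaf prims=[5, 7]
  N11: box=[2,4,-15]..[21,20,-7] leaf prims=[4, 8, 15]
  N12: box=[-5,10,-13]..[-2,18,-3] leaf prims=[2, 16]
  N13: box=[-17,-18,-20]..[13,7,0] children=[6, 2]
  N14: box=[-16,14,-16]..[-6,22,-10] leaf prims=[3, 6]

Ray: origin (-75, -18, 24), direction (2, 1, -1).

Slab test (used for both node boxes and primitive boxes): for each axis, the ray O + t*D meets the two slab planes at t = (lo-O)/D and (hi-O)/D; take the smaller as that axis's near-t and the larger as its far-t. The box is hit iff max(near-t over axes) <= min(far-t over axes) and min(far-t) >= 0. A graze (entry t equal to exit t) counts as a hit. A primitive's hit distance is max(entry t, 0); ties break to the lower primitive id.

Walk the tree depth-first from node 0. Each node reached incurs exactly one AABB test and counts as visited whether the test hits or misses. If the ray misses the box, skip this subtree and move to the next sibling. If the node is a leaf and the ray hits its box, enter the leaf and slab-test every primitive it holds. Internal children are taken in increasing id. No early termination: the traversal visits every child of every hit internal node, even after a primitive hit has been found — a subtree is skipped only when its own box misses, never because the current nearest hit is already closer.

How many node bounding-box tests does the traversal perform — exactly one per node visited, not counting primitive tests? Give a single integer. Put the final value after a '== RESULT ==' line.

Walk:
N0 x:[29,48] y:[0,40] z:[6,44] -> hit [29,40], descend [1, 5]
  N1 x:[29,91/2] y:[0,25] z:[6,44] -> miss, prune
  N5 x:[59/2,48] y:[22,40] z:[8,40] -> hit [59/2,40], descend [3, 4]
    N3 x:[35,48] y:[22,38] z:[27,39] -> hit [35,38], descend [11, 12]
      N11 x:[77/2,48] y:[22,38] z:[31,39] -> miss, prune
      N12 x:[35,73/2] y:[28,36] z:[27,37] -> hit [35,36] leaf, test {P2(miss), P16@t=35}
    N4 x:[59/2,71/2] y:[25,40] z:[8,40] -> hit [59/2,71/2], descend [10, 14]
      N10 x:[31,71/2] y:[25,31] z:[8,21] -> miss, prune
      N14 x:[59/2,69/2] y:[32,40] z:[34,40] -> hit [34,69/2] leaf, test {P3@t=34, P6(miss)}

Visited [0, 1, 5, 3, 11, 12, 4, 10, 14]. Tests: 9 box, 2 leaf. Nearest: P3.

== RESULT ==
9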